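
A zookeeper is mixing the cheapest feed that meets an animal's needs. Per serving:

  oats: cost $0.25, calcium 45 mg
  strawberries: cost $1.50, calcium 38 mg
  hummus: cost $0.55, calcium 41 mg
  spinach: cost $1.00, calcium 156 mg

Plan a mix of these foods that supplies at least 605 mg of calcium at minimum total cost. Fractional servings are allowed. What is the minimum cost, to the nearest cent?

Cost per mg of calcium: oats $0.0056, spinach $0.0064, hummus $0.0134, strawberries $0.0395.
With no serving limits, use only oats: 605 mg / 45 mg = 13.44 servings × $0.25 = $3.36.

$3.36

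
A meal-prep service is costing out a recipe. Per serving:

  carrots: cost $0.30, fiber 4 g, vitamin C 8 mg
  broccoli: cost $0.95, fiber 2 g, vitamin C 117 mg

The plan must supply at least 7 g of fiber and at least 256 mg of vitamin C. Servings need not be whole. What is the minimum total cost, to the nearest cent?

A basic optimal solution has at most two foods positive. Try each food alone and each pair with both targets met exactly.
carrots only: max(7/4, 256/8) = 32 servings → $9.60.
broccoli only: max(7/2, 256/117) = 3.5 servings → $3.33.
carrots + broccoli with both tight: 0.6792 servings and 2.142 servings → $2.24.
The minimum over all feasible corners is $2.24.

$2.24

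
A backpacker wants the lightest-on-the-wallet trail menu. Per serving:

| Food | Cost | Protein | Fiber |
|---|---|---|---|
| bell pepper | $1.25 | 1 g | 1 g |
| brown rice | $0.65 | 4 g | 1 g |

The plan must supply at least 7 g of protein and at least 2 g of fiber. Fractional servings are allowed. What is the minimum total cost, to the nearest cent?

An LP optimum is at a vertex; with two nutrient constraints at most two foods are used. Check each candidate.
bell pepper only: max(7/1, 2/1) = 7 servings → $8.75.
brown rice only: max(7/4, 2/1) = 2 servings → $1.30.
bell pepper + brown rice with both tight: 0.3333 servings and 1.667 servings → $1.50.
So the least-cost plan costs $1.30.

$1.30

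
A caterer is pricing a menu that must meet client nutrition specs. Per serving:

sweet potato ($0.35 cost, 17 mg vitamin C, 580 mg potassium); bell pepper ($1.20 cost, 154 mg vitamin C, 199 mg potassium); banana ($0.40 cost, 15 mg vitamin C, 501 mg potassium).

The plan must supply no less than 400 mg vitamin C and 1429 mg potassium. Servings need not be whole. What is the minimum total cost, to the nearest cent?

$3.47

The cheapest plan sits at a corner of the feasible region — with two constraints it uses at most two foods.
sweet potato only: max(400/17, 1429/580) = 23.53 servings → $8.24.
bell pepper only: max(400/154, 1429/199) = 7.181 servings → $8.62.
banana only: max(400/15, 1429/501) = 26.67 servings → $10.67.
sweet potato + bell pepper with both tight: 1.635 servings and 2.417 servings → $3.47.
sweet potato + banana: intersection lies outside the first quadrant.
bell pepper + banana with both tight: 2.413 servings and 1.894 servings → $3.65.
Cheapest feasible corner: $3.47.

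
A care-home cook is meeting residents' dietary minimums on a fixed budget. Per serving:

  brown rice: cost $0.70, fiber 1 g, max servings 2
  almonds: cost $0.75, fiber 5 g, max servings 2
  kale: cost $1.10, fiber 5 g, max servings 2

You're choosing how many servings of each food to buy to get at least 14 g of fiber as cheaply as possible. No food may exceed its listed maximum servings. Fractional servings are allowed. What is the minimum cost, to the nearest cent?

$2.38

Cost per g of fiber: almonds $0.1500, kale $0.2200, brown rice $0.7000.
Take 2 servings of almonds: +10.0 g fiber for $1.50 (total $1.50, still need 4.0 g).
Take 0.8 servings of kale: +4.0 g fiber for $0.88 (total $2.38, still need 0.0 g).
Greedy by cheapest-per-g is optimal for a single linear constraint, so the minimum cost is $2.38.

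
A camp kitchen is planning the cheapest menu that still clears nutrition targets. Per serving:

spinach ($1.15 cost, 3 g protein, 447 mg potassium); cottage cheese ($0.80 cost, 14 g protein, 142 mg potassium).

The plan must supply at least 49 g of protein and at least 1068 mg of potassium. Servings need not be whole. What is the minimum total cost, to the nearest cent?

$4.14

spinach only: max(49/3, 1068/447) = 16.33 servings → $18.78.
cottage cheese only: max(49/14, 1068/142) = 7.521 servings → $6.02.
spinach + cottage cheese with both tight: 1.371 servings and 3.206 servings → $4.14.
So the least-cost plan costs $4.14.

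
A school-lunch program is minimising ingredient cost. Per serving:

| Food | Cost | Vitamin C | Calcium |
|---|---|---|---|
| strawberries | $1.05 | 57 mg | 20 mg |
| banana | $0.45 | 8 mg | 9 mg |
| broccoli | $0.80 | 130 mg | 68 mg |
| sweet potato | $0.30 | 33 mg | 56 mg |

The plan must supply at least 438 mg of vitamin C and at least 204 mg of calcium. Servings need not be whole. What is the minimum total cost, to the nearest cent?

$2.70

Minimising a linear cost over {vitamin C ≥ 438, calcium ≥ 204, servings ≥ 0} — the optimum is at a vertex, using one or two foods.
strawberries only: max(438/57, 204/20) = 10.2 servings → $10.71.
banana only: max(438/8, 204/9) = 54.75 servings → $24.64.
broccoli only: max(438/130, 204/68) = 3.369 servings → $2.70.
sweet potato only: max(438/33, 204/56) = 13.27 servings → $3.98.
strawberries + banana with both tight: 6.544 servings and 8.125 servings → $10.53.
strawberries + broccoli with both tight: 2.558 servings and 2.248 servings → $4.48.
strawberries + sweet potato with both tight: 7.028 servings and 1.133 servings → $7.72.
banana + broccoli with both targets exact would need a negative amount; discard.
banana + sweet potato: the both-tight solution has a negative serving — not a feasible corner.
broccoli + sweet potato: the both-tight solution has a negative serving — not a feasible corner.
Cheapest feasible corner: $2.70.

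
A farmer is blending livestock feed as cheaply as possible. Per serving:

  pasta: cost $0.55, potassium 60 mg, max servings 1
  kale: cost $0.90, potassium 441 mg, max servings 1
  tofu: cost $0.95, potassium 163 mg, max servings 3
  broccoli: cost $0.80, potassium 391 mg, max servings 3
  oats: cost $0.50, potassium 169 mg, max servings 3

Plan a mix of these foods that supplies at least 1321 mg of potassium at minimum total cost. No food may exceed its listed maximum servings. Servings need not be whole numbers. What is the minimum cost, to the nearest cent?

Cost per mg of potassium: kale $0.0020, broccoli $0.0020, oats $0.0030, tofu $0.0058, pasta $0.0092.
Take 1 serving of kale: +441.0 mg potassium for $0.90 (total $0.90, still need 880.0 mg).
Take 2.251 servings of broccoli: +880.0 mg potassium for $1.80 (total $2.70, still need 0.0 mg).
Filling from the cheapest source first is optimal under one linear minimum: $2.70.

$2.70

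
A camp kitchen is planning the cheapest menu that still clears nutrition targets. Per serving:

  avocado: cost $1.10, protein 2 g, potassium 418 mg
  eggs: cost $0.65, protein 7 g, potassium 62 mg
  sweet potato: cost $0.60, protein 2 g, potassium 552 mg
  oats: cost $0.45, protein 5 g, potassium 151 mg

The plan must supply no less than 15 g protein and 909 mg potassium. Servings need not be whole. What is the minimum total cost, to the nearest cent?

This is a tiny linear program; its minimum lies at a vertex of the feasible set. List the vertices and price them.
avocado only: max(15/2, 909/418) = 7.5 servings → $8.25.
eggs only: max(15/7, 909/62) = 14.66 servings → $9.53.
sweet potato only: max(15/2, 909/552) = 7.5 servings → $4.50.
oats only: max(15/5, 909/151) = 6.02 servings → $2.71.
avocado + eggs with both tight: 1.939 servings and 1.589 servings → $3.17.
avocado + sweet potato: the both-tight solution has a negative serving — not a feasible corner.
avocado + oats with both tight: 1.275 servings and 2.49 servings → $2.52.
eggs + sweet potato with both tight: 1.728 servings and 1.453 servings → $1.99.
eggs + oats with both targets exact would need a negative amount; discard.
sweet potato + oats with both tight: 0.9276 servings and 2.629 servings → $1.74.
So the least-cost plan costs $1.74.

$1.74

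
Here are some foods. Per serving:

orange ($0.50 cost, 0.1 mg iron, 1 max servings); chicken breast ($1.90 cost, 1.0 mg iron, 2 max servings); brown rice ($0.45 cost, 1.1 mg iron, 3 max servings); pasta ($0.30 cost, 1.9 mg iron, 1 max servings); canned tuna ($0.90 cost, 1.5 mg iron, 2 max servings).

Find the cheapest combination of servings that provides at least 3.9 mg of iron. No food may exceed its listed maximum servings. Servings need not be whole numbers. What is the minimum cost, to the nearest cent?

$1.12

Cost per mg of iron: pasta $0.1579, brown rice $0.4091, canned tuna $0.6000, chicken breast $1.9000, orange $5.0000.
Take 1 serving of pasta: +1.9 mg iron for $0.30 (total $0.30, still need 2.0 mg).
Take 1.818 servings of brown rice: +2.0 mg iron for $0.82 (total $1.12, still need 0.0 mg).
Greedy by cheapest-per-mg is optimal for a single linear constraint, so the minimum cost is $1.12.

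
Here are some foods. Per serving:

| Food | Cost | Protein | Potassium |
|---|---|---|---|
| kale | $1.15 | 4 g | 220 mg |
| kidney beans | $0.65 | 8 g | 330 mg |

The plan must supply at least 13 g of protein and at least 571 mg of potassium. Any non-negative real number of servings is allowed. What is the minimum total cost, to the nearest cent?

Check every corner: each single food scaled to meet both minima, and each pair solved so both constraints bind.
kale only: max(13/4, 571/220) = 3.25 servings → $3.74.
kidney beans only: max(13/8, 571/330) = 1.73 servings → $1.12.
kale + kidney beans with both tight: 0.6318 servings and 1.309 servings → $1.58.
The minimum over all feasible corners is $1.12.

$1.12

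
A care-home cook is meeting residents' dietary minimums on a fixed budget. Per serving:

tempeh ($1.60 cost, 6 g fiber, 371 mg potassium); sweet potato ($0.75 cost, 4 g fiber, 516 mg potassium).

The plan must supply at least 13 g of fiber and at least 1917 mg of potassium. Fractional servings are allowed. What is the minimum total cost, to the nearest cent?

$2.79

With two linear requirements the optimum uses one or two foods; enumerate the corners.
tempeh only: max(13/6, 1917/371) = 5.167 servings → $8.27.
sweet potato only: max(13/4, 1917/516) = 3.715 servings → $2.79.
tempeh + sweet potato: the both-tight solution has a negative serving — not a feasible corner.
So the least-cost plan costs $2.79.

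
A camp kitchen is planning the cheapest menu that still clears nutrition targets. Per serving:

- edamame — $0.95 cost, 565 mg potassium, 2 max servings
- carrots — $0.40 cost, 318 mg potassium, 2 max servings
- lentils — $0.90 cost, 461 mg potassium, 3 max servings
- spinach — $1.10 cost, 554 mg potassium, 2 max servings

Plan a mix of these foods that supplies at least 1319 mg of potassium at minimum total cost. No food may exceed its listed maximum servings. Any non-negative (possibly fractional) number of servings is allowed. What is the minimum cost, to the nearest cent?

$1.95

Cost per mg of potassium: carrots $0.0013, edamame $0.0017, lentils $0.0020, spinach $0.0020.
Take 2 servings of carrots: +636.0 mg potassium for $0.80 (total $0.80, still need 683.0 mg).
Take 1.209 servings of edamame: +683.0 mg potassium for $1.15 (total $1.95, still need 0.0 mg).
Greedy by cheapest-per-mg is optimal for a single linear constraint, so the minimum cost is $1.95.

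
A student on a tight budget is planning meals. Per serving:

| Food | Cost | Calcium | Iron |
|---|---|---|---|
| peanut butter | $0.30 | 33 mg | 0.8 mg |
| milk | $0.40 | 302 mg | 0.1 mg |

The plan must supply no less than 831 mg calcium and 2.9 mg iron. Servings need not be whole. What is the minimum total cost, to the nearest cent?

$1.95

Compare the cost at each extreme point of the feasible region.
peanut butter only: max(831/33, 2.9/0.8) = 25.18 servings → $7.55.
milk only: max(831/302, 2.9/0.1) = 29 servings → $11.60.
peanut butter + milk with both tight: 3.326 servings and 2.388 servings → $1.95.
So the least-cost plan costs $1.95.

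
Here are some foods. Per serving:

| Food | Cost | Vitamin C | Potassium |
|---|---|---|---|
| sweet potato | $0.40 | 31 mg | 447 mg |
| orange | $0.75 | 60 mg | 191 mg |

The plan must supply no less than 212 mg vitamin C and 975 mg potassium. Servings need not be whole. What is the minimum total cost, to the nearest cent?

For a min-cost LP with two ≥-constraints, a basic feasible solution has at most two positive variables.
sweet potato only: max(212/31, 975/447) = 6.839 servings → $2.74.
orange only: max(212/60, 975/191) = 5.105 servings → $3.83.
sweet potato + orange with both tight: 0.8617 servings and 3.088 servings → $2.66.
The minimum over all feasible corners is $2.66.

$2.66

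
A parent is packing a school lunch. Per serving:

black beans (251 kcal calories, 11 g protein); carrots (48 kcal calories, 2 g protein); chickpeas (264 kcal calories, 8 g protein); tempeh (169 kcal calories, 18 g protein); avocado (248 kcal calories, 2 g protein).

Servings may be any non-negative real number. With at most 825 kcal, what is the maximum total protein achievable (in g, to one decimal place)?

87.9 g

Protein per kcal: tempeh 0.1065, black beans 0.04382, carrots 0.04167, chickpeas 0.0303, avocado 0.008065.
With no serving limits, spend the whole calories allowance on tempeh: 825 kcal / 169 kcal × 18 g = 87.9 g.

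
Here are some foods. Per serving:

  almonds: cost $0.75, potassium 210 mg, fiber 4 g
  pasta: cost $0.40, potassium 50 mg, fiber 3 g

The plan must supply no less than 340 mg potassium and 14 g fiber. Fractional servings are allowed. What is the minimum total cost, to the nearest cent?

$2.03

This is a tiny linear program; its minimum lies at a vertex of the feasible set. List the vertices and price them.
almonds only: max(340/210, 14/4) = 3.5 servings → $2.62.
pasta only: max(340/50, 14/3) = 6.8 servings → $2.72.
almonds + pasta with both tight: 0.7442 servings and 3.674 servings → $2.03.
Cheapest feasible corner: $2.03.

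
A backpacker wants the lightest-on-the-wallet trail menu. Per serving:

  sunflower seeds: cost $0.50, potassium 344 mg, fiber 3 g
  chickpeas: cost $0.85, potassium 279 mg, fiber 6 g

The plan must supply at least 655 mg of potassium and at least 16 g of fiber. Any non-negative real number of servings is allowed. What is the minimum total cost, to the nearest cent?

$2.27

The cheapest plan sits at a corner of the feasible region — with two constraints it uses at most two foods.
sunflower seeds only: max(655/344, 16/3) = 5.333 servings → $2.67.
chickpeas only: max(655/279, 16/6) = 2.667 servings → $2.27.
sunflower seeds + chickpeas with both targets exact would need a negative amount; discard.
The minimum over all feasible corners is $2.27.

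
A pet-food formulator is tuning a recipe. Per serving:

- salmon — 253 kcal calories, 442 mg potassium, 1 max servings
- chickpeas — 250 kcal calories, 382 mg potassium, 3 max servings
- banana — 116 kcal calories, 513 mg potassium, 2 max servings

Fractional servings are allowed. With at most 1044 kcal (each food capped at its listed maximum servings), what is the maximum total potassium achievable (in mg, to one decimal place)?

Potassium per kcal: banana 4.422, salmon 1.747, chickpeas 1.528.
Take 2 servings of banana: uses 232 kcal, +1026.0 mg potassium (running total 1026.0 mg).
Take 1 serving of salmon: uses 253 kcal, +442.0 mg potassium (running total 1468.0 mg).
Take 2.236 servings of chickpeas: uses 559 kcal, +854.2 mg potassium (running total 2322.2 mg).
Filling greedily by potassium-per-kcal is optimal for one linear limit, giving 2322.2 mg.

2322.2 mg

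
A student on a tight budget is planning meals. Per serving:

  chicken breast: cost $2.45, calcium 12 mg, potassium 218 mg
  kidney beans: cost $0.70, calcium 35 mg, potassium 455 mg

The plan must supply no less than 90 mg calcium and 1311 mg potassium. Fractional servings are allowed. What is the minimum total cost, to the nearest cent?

$2.02

Check every corner: each single food scaled to meet both minima, and each pair solved so both constraints bind.
chicken breast only: max(90/12, 1311/218) = 7.5 servings → $18.38.
kidney beans only: max(90/35, 1311/455) = 2.881 servings → $2.02.
chicken breast + kidney beans with both tight: 2.274 servings and 1.792 servings → $6.83.
Cheapest feasible corner: $2.02.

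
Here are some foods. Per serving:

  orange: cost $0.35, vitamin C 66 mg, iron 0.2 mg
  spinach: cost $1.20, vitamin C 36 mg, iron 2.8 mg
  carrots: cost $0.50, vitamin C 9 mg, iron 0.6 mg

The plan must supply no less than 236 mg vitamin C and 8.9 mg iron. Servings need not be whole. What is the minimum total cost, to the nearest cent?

$4.32

This is a tiny linear program; its minimum lies at a vertex of the feasible set. List the vertices and price them.
orange only: max(236/66, 8.9/0.2) = 44.5 servings → $15.57.
spinach only: max(236/36, 8.9/2.8) = 6.556 servings → $7.87.
carrots only: max(236/9, 8.9/0.6) = 26.22 servings → $13.11.
orange + spinach with both tight: 1.917 servings and 3.042 servings → $4.32.
orange + carrots with both tight: 1.627 servings and 14.29 servings → $7.71.
spinach + carrots: intersection lies outside the first quadrant.
Cheapest feasible corner: $4.32.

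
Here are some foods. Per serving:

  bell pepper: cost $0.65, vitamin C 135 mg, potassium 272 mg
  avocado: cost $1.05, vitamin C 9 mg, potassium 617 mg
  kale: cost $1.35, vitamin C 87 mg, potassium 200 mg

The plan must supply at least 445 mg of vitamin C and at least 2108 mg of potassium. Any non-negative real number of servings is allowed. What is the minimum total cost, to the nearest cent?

$4.18

An LP optimum is at a vertex; with two nutrient constraints at most two foods are used. Check each candidate.
bell pepper only: max(445/135, 2108/272) = 7.75 servings → $5.04.
avocado only: max(445/9, 2108/617) = 49.44 servings → $51.92.
kale only: max(445/87, 2108/200) = 10.54 servings → $14.23.
bell pepper + avocado with both tight: 3.161 servings and 2.023 servings → $4.18.
bell pepper + kale: intersection lies outside the first quadrant.
avocado + kale with both tight: 1.82 servings and 4.927 servings → $8.56.
Cheapest feasible corner: $4.18.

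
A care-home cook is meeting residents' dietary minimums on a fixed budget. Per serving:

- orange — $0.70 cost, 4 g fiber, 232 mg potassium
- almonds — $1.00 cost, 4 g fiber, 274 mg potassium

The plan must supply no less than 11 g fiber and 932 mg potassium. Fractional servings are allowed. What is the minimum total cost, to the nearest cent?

$2.81

At the optimum either one food covers both requirements or two foods hit both targets exactly; no other combination can be cheaper.
orange only: max(11/4, 932/232) = 4.017 servings → $2.81.
almonds only: max(11/4, 932/274) = 3.401 servings → $3.40.
orange + almonds: the both-tight solution has a negative serving — not a feasible corner.
So the least-cost plan costs $2.81.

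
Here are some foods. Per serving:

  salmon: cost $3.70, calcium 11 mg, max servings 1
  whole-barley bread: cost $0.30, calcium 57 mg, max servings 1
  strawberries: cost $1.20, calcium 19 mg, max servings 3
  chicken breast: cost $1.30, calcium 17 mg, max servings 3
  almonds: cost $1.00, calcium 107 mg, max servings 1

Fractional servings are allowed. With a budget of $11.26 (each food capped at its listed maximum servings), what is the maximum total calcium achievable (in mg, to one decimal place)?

Calcium per dollar: whole-barley bread 190, almonds 107, strawberries 15.83, chicken breast 13.08, salmon 2.973.
Take 1 serving of whole-barley bread: spends $0.30, +57.0 mg calcium (running total 57.0 mg).
Take 1 serving of almonds: spends $1.00, +107.0 mg calcium (running total 164.0 mg).
Take 3 servings of strawberries: spends $3.60, +57.0 mg calcium (running total 221.0 mg).
Take 3 servings of chicken breast: spends $3.90, +51.0 mg calcium (running total 272.0 mg).
Take 0.6649 servings of salmon: spends $2.46, +7.3 mg calcium (running total 279.3 mg).
Filling greedily by calcium-per-dollar is optimal for one linear limit, giving 279.3 mg.

279.3 mg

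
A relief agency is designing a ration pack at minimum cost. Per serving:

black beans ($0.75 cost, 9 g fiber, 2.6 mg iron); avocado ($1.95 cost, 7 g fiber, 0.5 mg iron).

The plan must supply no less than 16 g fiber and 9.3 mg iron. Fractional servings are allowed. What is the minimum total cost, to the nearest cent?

This is a tiny linear program; its minimum lies at a vertex of the feasible set. List the vertices and price them.
black beans only: max(16/9, 9.3/2.6) = 3.577 servings → $2.68.
avocado only: max(16/7, 9.3/0.5) = 18.6 servings → $36.27.
black beans + avocado with both targets exact would need a negative amount; discard.
The minimum over all feasible corners is $2.68.

$2.68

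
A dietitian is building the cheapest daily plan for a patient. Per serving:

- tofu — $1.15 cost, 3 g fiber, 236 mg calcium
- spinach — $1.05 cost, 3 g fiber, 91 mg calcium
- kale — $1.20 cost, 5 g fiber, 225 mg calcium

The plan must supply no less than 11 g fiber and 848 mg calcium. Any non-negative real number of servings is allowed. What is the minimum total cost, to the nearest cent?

$4.14

Compare the cost at each extreme point of the feasible region.
tofu only: max(11/3, 848/236) = 3.667 servings → $4.22.
spinach only: max(11/3, 848/91) = 9.319 servings → $9.78.
kale only: max(11/5, 848/225) = 3.769 servings → $4.52.
tofu + spinach with both tight: 3.547 servings and 0.1195 servings → $4.20.
tofu + kale with both tight: 3.495 servings and 0.103 servings → $4.14.
spinach + kale: the both-tight solution has a negative serving — not a feasible corner.
So the least-cost plan costs $4.14.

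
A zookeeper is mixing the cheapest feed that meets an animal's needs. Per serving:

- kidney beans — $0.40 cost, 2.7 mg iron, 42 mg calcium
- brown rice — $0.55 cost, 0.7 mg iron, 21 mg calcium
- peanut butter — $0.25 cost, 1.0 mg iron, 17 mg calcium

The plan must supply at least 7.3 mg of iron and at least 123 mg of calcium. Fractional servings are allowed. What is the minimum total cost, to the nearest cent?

Compare the cost at each extreme point of the feasible region.
kidney beans only: max(7.3/2.7, 123/42) = 2.929 servings → $1.17.
brown rice only: max(7.3/0.7, 123/21) = 10.43 servings → $5.74.
peanut butter only: max(7.3/1.0, 123/17) = 7.3 servings → $1.82.
kidney beans + brown rice with both tight: 2.462 servings and 0.9341 servings → $1.50.
kidney beans + peanut butter with both tight: 0.2821 servings and 6.538 servings → $1.75.
brown rice + peanut butter: intersection lies outside the first quadrant.
Cheapest feasible corner: $1.17.

$1.17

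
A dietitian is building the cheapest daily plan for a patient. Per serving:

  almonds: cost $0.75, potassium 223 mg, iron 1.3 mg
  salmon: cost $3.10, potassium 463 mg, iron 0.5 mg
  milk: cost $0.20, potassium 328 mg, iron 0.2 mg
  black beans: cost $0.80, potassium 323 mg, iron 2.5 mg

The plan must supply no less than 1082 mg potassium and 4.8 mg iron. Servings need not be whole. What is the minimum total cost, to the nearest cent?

$1.74

A basic optimal solution has at most two foods positive. Try each food alone and each pair with both targets met exactly.
almonds only: max(1082/223, 4.8/1.3) = 4.852 servings → $3.64.
salmon only: max(1082/463, 4.8/0.5) = 9.6 servings → $29.76.
milk only: max(1082/328, 4.8/0.2) = 24 servings → $4.80.
black beans only: max(1082/323, 4.8/2.5) = 3.35 servings → $2.68.
almonds + salmon with both tight: 3.429 servings and 0.6856 servings → $4.70.
almonds + milk with both tight: 3.557 servings and 0.8806 servings → $2.84.
almonds + black beans: intersection lies outside the first quadrant.
salmon + milk: intersection lies outside the first quadrant.
salmon + black beans with both tight: 1.159 servings and 1.688 servings → $4.94.
milk + black beans with both tight: 1.528 servings and 1.798 servings → $1.74.
The minimum over all feasible corners is $1.74.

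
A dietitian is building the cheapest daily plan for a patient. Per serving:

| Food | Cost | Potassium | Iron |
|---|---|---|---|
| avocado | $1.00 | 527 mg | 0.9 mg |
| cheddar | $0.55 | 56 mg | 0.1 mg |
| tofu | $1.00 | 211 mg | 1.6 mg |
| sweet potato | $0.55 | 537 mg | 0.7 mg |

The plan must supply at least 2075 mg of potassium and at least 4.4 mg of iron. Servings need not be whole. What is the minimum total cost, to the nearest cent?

A basic optimal solution has at most two foods positive. Try each food alone and each pair with both targets met exactly.
avocado only: max(2075/527, 4.4/0.9) = 4.889 servings → $4.89.
cheddar only: max(2075/56, 4.4/0.1) = 44 servings → $24.20.
tofu only: max(2075/211, 4.4/1.6) = 9.834 servings → $9.83.
sweet potato only: max(2075/537, 4.4/0.7) = 6.286 servings → $3.46.
avocado + cheddar: intersection lies outside the first quadrant.
avocado + tofu with both tight: 3.661 servings and 0.6908 servings → $4.35.
avocado + sweet potato: intersection lies outside the first quadrant.
cheddar + tofu with both tight: 34.91 servings and 0.5679 servings → $19.77.
cheddar + sweet potato with both targets exact would need a negative amount; discard.
tofu + sweet potato with both tight: 1.279 servings and 3.361 servings → $3.13.
Cheapest feasible corner: $3.13.

$3.13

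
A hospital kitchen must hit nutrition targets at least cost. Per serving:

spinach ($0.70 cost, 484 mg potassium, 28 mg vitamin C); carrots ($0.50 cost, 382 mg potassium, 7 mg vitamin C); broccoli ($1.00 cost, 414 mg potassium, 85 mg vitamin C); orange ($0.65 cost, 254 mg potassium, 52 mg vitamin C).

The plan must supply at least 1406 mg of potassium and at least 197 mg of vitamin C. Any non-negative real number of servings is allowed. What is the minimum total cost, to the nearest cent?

$2.79

The cheapest plan sits at a corner of the feasible region — with two constraints it uses at most two foods.
spinach only: max(1406/484, 197/28) = 7.036 servings → $4.92.
carrots only: max(1406/382, 197/7) = 28.14 servings → $14.07.
broccoli only: max(1406/414, 197/85) = 3.396 servings → $3.40.
orange only: max(1406/254, 197/52) = 5.535 servings → $3.60.
spinach + carrots: the both-tight solution has a negative serving — not a feasible corner.
spinach + broccoli with both tight: 1.284 servings and 1.895 servings → $2.79.
spinach + orange with both tight: 1.278 servings and 3.1 servings → $2.91.
carrots + broccoli with both tight: 1.283 servings and 2.212 servings → $2.85.
carrots + orange with both tight: 1.276 servings and 3.617 servings → $2.99.
broccoli + orange with both targets exact would need a negative amount; discard.
Cheapest feasible corner: $2.79.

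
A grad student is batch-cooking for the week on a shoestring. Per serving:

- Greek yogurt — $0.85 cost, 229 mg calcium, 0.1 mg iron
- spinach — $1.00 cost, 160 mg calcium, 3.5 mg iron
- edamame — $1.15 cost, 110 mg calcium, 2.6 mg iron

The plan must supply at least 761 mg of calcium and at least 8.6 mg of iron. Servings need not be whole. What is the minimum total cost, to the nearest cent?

Minimising a linear cost over {calcium ≥ 761, iron ≥ 8.6, servings ≥ 0} — the optimum is at a vertex, using one or two foods.
Greek yogurt only: max(761/229, 8.6/0.1) = 86 servings → $73.10.
spinach only: max(761/160, 8.6/3.5) = 4.756 servings → $4.76.
edamame only: max(761/110, 8.6/2.6) = 6.918 servings → $7.96.
Greek yogurt + spinach with both tight: 1.639 servings and 2.41 servings → $3.80.
Greek yogurt + edamame with both tight: 1.767 servings and 3.24 servings → $5.23.
spinach + edamame: the both-tight solution has a negative serving — not a feasible corner.
So the least-cost plan costs $3.80.

$3.80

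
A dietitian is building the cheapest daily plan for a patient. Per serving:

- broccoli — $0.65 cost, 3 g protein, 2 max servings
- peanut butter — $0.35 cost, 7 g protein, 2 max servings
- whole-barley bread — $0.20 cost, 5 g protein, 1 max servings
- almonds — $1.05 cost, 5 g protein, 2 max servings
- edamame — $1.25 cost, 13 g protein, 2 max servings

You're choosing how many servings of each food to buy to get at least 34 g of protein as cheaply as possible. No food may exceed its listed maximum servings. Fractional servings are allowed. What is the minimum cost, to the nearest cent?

$2.34

Cost per g of protein: whole-barley bread $0.0400, peanut butter $0.0500, edamame $0.0962, almonds $0.2100, broccoli $0.2167.
Take 1 serving of whole-barley bread: +5.0 g protein for $0.20 (total $0.20, still need 29.0 g).
Take 2 servings of peanut butter: +14.0 g protein for $0.70 (total $0.90, still need 15.0 g).
Take 1.154 servings of edamame: +15.0 g protein for $1.44 (total $2.34, still need 0.0 g).
Greedy by cheapest-per-g is optimal for a single linear constraint, so the minimum cost is $2.34.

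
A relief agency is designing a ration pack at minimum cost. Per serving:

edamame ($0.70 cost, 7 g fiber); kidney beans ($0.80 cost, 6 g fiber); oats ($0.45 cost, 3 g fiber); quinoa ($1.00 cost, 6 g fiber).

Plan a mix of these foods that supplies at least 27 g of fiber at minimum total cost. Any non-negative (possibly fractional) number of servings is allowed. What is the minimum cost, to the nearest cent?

Cost per g of fiber: edamame $0.1000, kidney beans $0.1333, oats $0.1500, quinoa $0.1667.
With no serving limits, use only edamame: 27 g / 7 g = 3.857 servings × $0.70 = $2.70.

$2.70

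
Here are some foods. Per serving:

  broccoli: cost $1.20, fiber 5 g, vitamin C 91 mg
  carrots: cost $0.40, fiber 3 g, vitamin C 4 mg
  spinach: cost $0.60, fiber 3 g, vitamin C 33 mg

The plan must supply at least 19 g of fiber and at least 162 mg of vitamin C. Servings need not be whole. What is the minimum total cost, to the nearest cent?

$3.40

broccoli only: max(19/5, 162/91) = 3.8 servings → $4.56.
carrots only: max(19/3, 162/4) = 40.5 servings → $16.20.
spinach only: max(19/3, 162/33) = 6.333 servings → $3.80.
broccoli + carrots with both tight: 1.621 servings and 3.632 servings → $3.40.
broccoli + spinach with both targets exact would need a negative amount; discard.
carrots + spinach with both tight: 1.621 servings and 4.713 servings → $3.48.
Cheapest feasible corner: $3.40.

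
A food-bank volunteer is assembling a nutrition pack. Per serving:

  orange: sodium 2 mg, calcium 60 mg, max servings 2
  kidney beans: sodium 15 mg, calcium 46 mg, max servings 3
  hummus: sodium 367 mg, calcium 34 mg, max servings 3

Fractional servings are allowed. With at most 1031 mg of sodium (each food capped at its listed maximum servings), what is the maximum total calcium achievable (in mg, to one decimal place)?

Calcium per mg sodium: orange 30, kidney beans 3.067, hummus 0.09264.
Take 2 servings of orange: uses 4 mg sodium, +120.0 mg calcium (running total 120.0 mg).
Take 3 servings of kidney beans: uses 45 mg sodium, +138.0 mg calcium (running total 258.0 mg).
Take 2.676 servings of hummus: uses 982 mg sodium, +91.0 mg calcium (running total 349.0 mg).
Greedy by best ratio exhausts the sodium allowance optimally: 349.0 mg.

349.0 mg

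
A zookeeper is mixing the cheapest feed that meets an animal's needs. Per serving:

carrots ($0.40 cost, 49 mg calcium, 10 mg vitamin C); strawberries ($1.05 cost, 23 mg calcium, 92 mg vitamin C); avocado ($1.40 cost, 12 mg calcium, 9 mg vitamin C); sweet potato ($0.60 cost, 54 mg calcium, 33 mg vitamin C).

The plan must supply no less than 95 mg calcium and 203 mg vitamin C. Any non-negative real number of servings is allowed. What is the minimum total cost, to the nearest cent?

$2.53

An LP optimum is at a vertex; with two nutrient constraints at most two foods are used. Check each candidate.
carrots only: max(95/49, 203/10) = 20.3 servings → $8.12.
strawberries only: max(95/23, 203/92) = 4.13 servings → $4.34.
avocado only: max(95/12, 203/9) = 22.56 servings → $31.58.
sweet potato only: max(95/54, 203/33) = 6.152 servings → $3.69.
carrots + strawberries with both tight: 0.9516 servings and 2.103 servings → $2.59.
carrots + avocado with both targets exact would need a negative amount; discard.
carrots + sweet potato: the both-tight solution has a negative serving — not a feasible corner.
strawberries + avocado with both tight: 1.763 servings and 4.538 servings → $8.20.
strawberries + sweet potato with both tight: 1.86 servings and 0.9672 servings → $2.53.
avocado + sweet potato: the both-tight solution has a negative serving — not a feasible corner.
The minimum over all feasible corners is $2.53.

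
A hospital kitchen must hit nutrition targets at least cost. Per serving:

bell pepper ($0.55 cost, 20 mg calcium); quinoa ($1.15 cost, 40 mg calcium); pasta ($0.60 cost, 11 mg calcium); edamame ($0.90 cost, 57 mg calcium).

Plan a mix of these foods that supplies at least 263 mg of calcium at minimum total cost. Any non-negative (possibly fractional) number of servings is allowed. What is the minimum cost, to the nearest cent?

Cost per mg of calcium: edamame $0.0158, bell pepper $0.0275, quinoa $0.0288, pasta $0.0545.
With no serving limits, use only edamame: 263 mg / 57 mg = 4.614 servings × $0.90 = $4.15.

$4.15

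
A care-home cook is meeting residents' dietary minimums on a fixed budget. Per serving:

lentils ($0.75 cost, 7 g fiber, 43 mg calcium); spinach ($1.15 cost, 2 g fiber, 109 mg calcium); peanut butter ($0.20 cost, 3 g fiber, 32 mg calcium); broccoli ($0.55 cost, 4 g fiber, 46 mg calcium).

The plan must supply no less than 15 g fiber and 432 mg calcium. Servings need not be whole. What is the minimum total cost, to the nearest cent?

Minimising a linear cost over {fiber ≥ 15, calcium ≥ 432, servings ≥ 0} — the optimum is at a vertex, using one or two foods.
lentils only: max(15/7, 432/43) = 10.05 servings → $7.53.
spinach only: max(15/2, 432/109) = 7.5 servings → $8.62.
peanut butter only: max(15/3, 432/32) = 13.5 servings → $2.70.
broccoli only: max(15/4, 432/46) = 9.391 servings → $5.17.
lentils + spinach with both tight: 1.139 servings and 3.514 servings → $4.90.
lentils + peanut butter: the both-tight solution has a negative serving — not a feasible corner.
lentils + broccoli: intersection lies outside the first quadrant.
spinach + peanut butter with both tight: 3.103 servings and 2.932 servings → $4.15.
spinach + broccoli with both tight: 3.017 servings and 2.241 servings → $4.70.
peanut butter + broccoli with both targets exact would need a negative amount; discard.
So the least-cost plan costs $2.70.

$2.70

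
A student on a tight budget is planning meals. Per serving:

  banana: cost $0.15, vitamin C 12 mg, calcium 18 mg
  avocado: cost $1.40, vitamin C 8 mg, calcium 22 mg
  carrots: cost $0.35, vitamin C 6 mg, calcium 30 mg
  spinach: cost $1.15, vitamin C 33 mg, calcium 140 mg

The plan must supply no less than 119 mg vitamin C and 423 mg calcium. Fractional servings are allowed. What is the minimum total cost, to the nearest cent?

banana only: max(119/12, 423/18) = 23.5 servings → $3.52.
avocado only: max(119/8, 423/22) = 19.23 servings → $26.92.
carrots only: max(119/6, 423/30) = 19.83 servings → $6.94.
spinach only: max(119/33, 423/140) = 3.606 servings → $4.15.
banana + avocado with both targets exact would need a negative amount; discard.
banana + carrots with both tight: 4.095 servings and 11.64 servings → $4.69.
banana + spinach with both tight: 2.487 servings and 2.702 servings → $3.48.
avocado + carrots with both tight: 9.556 servings and 7.093 servings → $15.86.
avocado + spinach with both tight: 6.855 servings and 1.944 servings → $11.83.
carrots + spinach: the both-tight solution has a negative serving — not a feasible corner.
The minimum over all feasible corners is $3.48.

$3.48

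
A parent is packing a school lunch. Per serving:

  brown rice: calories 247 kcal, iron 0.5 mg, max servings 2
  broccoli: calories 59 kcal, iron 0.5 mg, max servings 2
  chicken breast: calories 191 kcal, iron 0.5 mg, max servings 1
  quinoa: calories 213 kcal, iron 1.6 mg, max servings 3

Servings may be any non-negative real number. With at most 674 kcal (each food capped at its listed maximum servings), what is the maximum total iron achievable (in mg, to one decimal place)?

5.2 mg

Iron per kcal: broccoli 0.008475, quinoa 0.007512, chicken breast 0.002618, brown rice 0.002024.
Take 2 servings of broccoli: uses 118 kcal, +1.0 mg iron (running total 1.0 mg).
Take 2.61 servings of quinoa: uses 556 kcal, +4.2 mg iron (running total 5.2 mg).
Filling greedily by iron-per-kcal is optimal for one linear limit, giving 5.2 mg.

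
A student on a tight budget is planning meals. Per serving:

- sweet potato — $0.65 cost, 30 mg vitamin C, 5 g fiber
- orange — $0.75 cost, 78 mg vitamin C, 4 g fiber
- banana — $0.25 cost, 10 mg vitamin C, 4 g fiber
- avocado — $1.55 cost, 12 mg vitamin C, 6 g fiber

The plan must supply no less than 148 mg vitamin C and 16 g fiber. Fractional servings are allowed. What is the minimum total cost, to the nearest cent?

This is a tiny linear program; its minimum lies at a vertex of the feasible set. List the vertices and price them.
sweet potato only: max(148/30, 16/5) = 4.933 servings → $3.21.
orange only: max(148/78, 16/4) = 4 servings → $3.00.
banana only: max(148/10, 16/4) = 14.8 servings → $3.70.
avocado only: max(148/12, 16/6) = 12.33 servings → $19.12.
sweet potato + orange with both tight: 2.43 servings and 0.963 servings → $2.30.
sweet potato + banana: intersection lies outside the first quadrant.
sweet potato + avocado with both targets exact would need a negative amount; discard.
orange + banana with both tight: 1.588 servings and 2.412 servings → $1.79.
orange + avocado with both tight: 1.657 servings and 1.562 servings → $3.66.
banana + avocado: the both-tight solution has a negative serving — not a feasible corner.
So the least-cost plan costs $1.79.

$1.79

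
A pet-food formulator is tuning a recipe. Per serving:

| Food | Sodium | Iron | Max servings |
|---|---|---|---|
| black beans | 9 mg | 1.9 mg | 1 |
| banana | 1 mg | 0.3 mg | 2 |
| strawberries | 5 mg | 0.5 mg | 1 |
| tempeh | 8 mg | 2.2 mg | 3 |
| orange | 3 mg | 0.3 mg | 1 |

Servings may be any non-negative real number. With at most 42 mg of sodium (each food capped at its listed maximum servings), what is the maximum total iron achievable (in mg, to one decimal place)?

Iron per mg sodium: banana 0.3, tempeh 0.275, black beans 0.2111, strawberries 0.1, orange 0.1.
Take 2 servings of banana: uses 2 mg sodium, +0.6 mg iron (running total 0.6 mg).
Take 3 servings of tempeh: uses 24 mg sodium, +6.6 mg iron (running total 7.2 mg).
Take 1 serving of black beans: uses 9 mg sodium, +1.9 mg iron (running total 9.1 mg).
Take 1 serving of strawberries: uses 5 mg sodium, +0.5 mg iron (running total 9.6 mg).
Take 0.6667 servings of orange: uses 2 mg sodium, +0.2 mg iron (running total 9.8 mg).
Filling greedily by iron-per-mg sodium is optimal for one linear limit, giving 9.8 mg.

9.8 mg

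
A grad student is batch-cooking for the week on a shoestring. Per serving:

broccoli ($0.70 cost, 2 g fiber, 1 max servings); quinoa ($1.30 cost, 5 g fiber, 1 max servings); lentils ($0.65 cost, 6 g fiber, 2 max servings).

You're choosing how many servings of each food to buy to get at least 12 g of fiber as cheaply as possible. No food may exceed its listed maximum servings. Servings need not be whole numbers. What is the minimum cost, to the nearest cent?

Cost per g of fiber: lentils $0.1083, quinoa $0.2600, broccoli $0.3500.
Take 2 servings of lentils: +12.0 g fiber for $1.30 (total $1.30, still need 0.0 g).
Greedy by cheapest-per-g is optimal for a single linear constraint, so the minimum cost is $1.30.

$1.30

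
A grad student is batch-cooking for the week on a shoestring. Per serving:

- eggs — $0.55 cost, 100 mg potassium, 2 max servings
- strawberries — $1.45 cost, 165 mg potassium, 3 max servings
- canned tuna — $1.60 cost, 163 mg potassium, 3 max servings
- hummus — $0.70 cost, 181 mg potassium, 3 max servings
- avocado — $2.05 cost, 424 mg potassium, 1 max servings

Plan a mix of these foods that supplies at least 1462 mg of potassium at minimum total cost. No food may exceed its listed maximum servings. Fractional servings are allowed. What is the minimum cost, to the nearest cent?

$7.84

Cost per mg of potassium: hummus $0.0039, avocado $0.0048, eggs $0.0055, strawberries $0.0088, canned tuna $0.0098.
Take 3 servings of hummus: +543.0 mg potassium for $2.10 (total $2.10, still need 919.0 mg).
Take 1 serving of avocado: +424.0 mg potassium for $2.05 (total $4.15, still need 495.0 mg).
Take 2 servings of eggs: +200.0 mg potassium for $1.10 (total $5.25, still need 295.0 mg).
Take 1.788 servings of strawberries: +295.0 mg potassium for $2.59 (total $7.84, still need 0.0 mg).
Filling from the cheapest source first is optimal under one linear minimum: $7.84.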